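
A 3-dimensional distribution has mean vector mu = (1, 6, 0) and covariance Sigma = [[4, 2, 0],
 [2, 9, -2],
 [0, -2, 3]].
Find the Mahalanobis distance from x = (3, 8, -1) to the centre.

Step 1 — centre the observation: (x - mu) = (2, 2, -1).

Step 2 — invert Sigma (cofactor / det for 3×3, or solve directly):
  Sigma^{-1} = [[0.2875, -0.075, -0.05],
 [-0.075, 0.15, 0.1],
 [-0.05, 0.1, 0.4]].

Step 3 — form the quadratic (x - mu)^T · Sigma^{-1} · (x - mu):
  Sigma^{-1} · (x - mu) = (0.475, 0.05, -0.3).
  (x - mu)^T · [Sigma^{-1} · (x - mu)] = (2)·(0.475) + (2)·(0.05) + (-1)·(-0.3) = 1.35.

Step 4 — take square root: d = √(1.35) ≈ 1.1619.

d(x, mu) = √(1.35) ≈ 1.1619


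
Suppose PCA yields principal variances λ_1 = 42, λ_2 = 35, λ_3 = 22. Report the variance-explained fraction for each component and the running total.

Step 1 — total variance = trace(Sigma) = Σ λ_i = 42 + 35 + 22 = 99.

Step 2 — fraction explained by component i = λ_i / Σ λ:
  PC1: 42/99 = 0.4242
  PC2: 35/99 = 0.3535
  PC3: 22/99 = 0.2222

Step 3 — cumulative fraction after k components = (λ_1 + ... + λ_k) / Σ λ:
  k = 1: 42/99 = 0.4242
  k = 2: (42 + 35)/99 = 77/99 = 0.7778
  k = 3: (42 + 35 + 22)/99 = 99/99 = 1

Summary (fraction, with percent):

explained: PC1 0.4242 (42.42%), PC2 0.3535 (35.35%), PC3 0.2222 (22.22%);  cumulative: 0.4242, 0.7778, 1


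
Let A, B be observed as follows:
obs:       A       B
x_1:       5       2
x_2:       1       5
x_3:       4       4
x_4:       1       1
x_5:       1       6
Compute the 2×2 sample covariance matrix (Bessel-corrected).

Step 1 — column means:
  mean(A) = (5 + 1 + 4 + 1 + 1) / 5 = 12/5 = 2.4
  mean(B) = (2 + 5 + 4 + 1 + 6) / 5 = 18/5 = 3.6

Step 2 — sample covariance S[i,j] = (1/(n-1)) · Σ_k (x_{k,i} - mean_i) · (x_{k,j} - mean_j), with n-1 = 4.
  S[A,A] = ((2.6)·(2.6) + (-1.4)·(-1.4) + (1.6)·(1.6) + (-1.4)·(-1.4) + (-1.4)·(-1.4)) / 4 = 15.2/4 = 3.8
  S[A,B] = ((2.6)·(-1.6) + (-1.4)·(1.4) + (1.6)·(0.4) + (-1.4)·(-2.6) + (-1.4)·(2.4)) / 4 = -5.2/4 = -1.3
  S[B,B] = ((-1.6)·(-1.6) + (1.4)·(1.4) + (0.4)·(0.4) + (-2.6)·(-2.6) + (2.4)·(2.4)) / 4 = 17.2/4 = 4.3

S is symmetric (S[j,i] = S[i,j]). Assembling:

S = [[3.8, -1.3],
 [-1.3, 4.3]]


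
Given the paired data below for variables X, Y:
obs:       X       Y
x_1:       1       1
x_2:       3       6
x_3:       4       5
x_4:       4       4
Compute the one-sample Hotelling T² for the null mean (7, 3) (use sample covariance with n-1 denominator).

Step 1 — sample mean vector:
  mean(X) = (1 + 3 + 4 + 4) / 4 = 12/4 = 3
  mean(Y) = (1 + 6 + 5 + 4) / 4 = 16/4 = 4
  x̄ = (3, 4),  deviation x̄ - mu_0 = (3, 4) - (7, 3) = (-4, 1).

Step 2 — sample covariance matrix, S[i,j] = (1/(n-1)) · Σ_k (x_{k,i} - mean_i) · (x_{k,j} - mean_j), divisor n-1 = 3:
  S[X,X] = ((-2)·(-2) + (0)·(0) + (1)·(1) + (1)·(1)) / 3 = 6/3 = 2
  S[X,Y] = ((-2)·(-3) + (0)·(2) + (1)·(1) + (1)·(0)) / 3 = 7/3 = 2.3333
  S[Y,Y] = ((-3)·(-3) + (2)·(2) + (1)·(1) + (0)·(0)) / 3 = 14/3 = 4.6667
  S = [[2, 2.3333],
 [2.3333, 4.6667]].

Step 3 — invert S. det(S) = 2·4.6667 - (2.3333)² = 3.8889.
  S^{-1} = (1/det) · [[d, -b], [-b, a]] = [[1.2, -0.6],
 [-0.6, 0.5143]].

Step 4 — quadratic form (x̄ - mu_0)^T · S^{-1} · (x̄ - mu_0):
  S^{-1} · (x̄ - mu_0) = (-5.4, 2.9143),
  (x̄ - mu_0)^T · [...] = (-4)·(-5.4) + (1)·(2.9143) = 24.5143.

Step 5 — scale by n: T² = 4 · 24.5143 = 98.0571.

T² ≈ 98.0571


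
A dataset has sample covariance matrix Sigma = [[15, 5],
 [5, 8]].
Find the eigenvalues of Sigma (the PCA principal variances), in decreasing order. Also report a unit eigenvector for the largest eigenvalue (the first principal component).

Step 1 — characteristic polynomial of 2×2 Sigma:
  det(Sigma - λI) = λ² - trace · λ + det = 0.
  trace = 15 + 8 = 23, det = 15·8 - (5)² = 95.
Step 2 — discriminant:
  Δ = trace² - 4·det = 529 - 380 = 149.
Step 3 — eigenvalues:
  λ = (trace ± √Δ)/2 = (23 ± 12.2066)/2,
  λ_1 = 17.6033,  λ_2 = 5.3967.

Step 4 — unit eigenvector for λ_1: solve (Sigma - λ_1 I)v = 0. First row:
  (15 - 17.6033)·v_x + (5)·v_y = 0, i.e. (-2.6033)·v_x + (5)·v_y = 0,
  so v ∝ (b, λ_1 - a) = (5, 2.6033) = u.
  ||u|| = √((5)² + (2.6033)²) = √(31.7771) ≈ 5.6371,
  v_1 = u/||u|| ≈ (0.887, 0.4618) (||v_1|| = 1).

λ_1 = 17.6033,  λ_2 = 5.3967;  v_1 ≈ (0.887, 0.4618)


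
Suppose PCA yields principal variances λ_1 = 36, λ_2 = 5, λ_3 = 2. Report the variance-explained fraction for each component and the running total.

Step 1 — total variance = trace(Sigma) = Σ λ_i = 36 + 5 + 2 = 43.

Step 2 — fraction explained by component i = λ_i / Σ λ:
  PC1: 36/43 = 0.8372
  PC2: 5/43 = 0.1163
  PC3: 2/43 = 0.0465

Step 3 — cumulative fraction after k components = (λ_1 + ... + λ_k) / Σ λ:
  k = 1: 36/43 = 0.8372
  k = 2: (36 + 5)/43 = 41/43 = 0.9535
  k = 3: (36 + 5 + 2)/43 = 43/43 = 1

Summary (fraction, with percent):

explained: PC1 0.8372 (83.72%), PC2 0.1163 (11.63%), PC3 0.0465 (4.65%);  cumulative: 0.8372, 0.9535, 1


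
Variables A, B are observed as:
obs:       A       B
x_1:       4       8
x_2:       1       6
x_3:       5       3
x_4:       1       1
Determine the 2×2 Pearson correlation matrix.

Step 1 — column means:
  mean(A) = (4 + 1 + 5 + 1) / 4 = 11/4 = 2.75
  mean(B) = (8 + 6 + 3 + 1) / 4 = 18/4 = 4.5

Step 2 — sample variances and covariances s[i,j] = (1/(n-1)) · Σ_k (x_{k,i} - mean_i) · (x_{k,j} - mean_j), with n-1 = 3:
  s[A,A] = ((1.25)·(1.25) + (-1.75)·(-1.75) + (2.25)·(2.25) + (-1.75)·(-1.75)) / 3 = 12.75/3 = 4.25
  s[A,B] = ((1.25)·(3.5) + (-1.75)·(1.5) + (2.25)·(-1.5) + (-1.75)·(-3.5)) / 3 = 4.5/3 = 1.5
  s[B,B] = ((3.5)·(3.5) + (1.5)·(1.5) + (-1.5)·(-1.5) + (-3.5)·(-3.5)) / 3 = 29/3 = 9.6667
  Sample standard deviations s_i = √(s[i,i]):
  s(A) = √(4.25) = 2.0616
  s(B) = √(9.6667) = 3.1091

Step 3 — r_{ij} = s_{ij} / (s_i · s_j):
  r[A,A] = 1 (diagonal).
  r[A,B] = 1.5 / (2.0616 · 3.1091) = 1.5 / 6.4096 = 0.234
  r[B,B] = 1 (diagonal).

R is symmetric with unit diagonal. Assembling:

R = [[1, 0.234],
 [0.234, 1]]


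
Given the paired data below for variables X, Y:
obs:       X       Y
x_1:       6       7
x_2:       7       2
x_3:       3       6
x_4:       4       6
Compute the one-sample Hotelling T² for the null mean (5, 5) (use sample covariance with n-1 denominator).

Step 1 — sample mean vector:
  mean(X) = (6 + 7 + 3 + 4) / 4 = 20/4 = 5
  mean(Y) = (7 + 2 + 6 + 6) / 4 = 21/4 = 5.25
  x̄ = (5, 5.25),  deviation x̄ - mu_0 = (5, 5.25) - (5, 5) = (0, 0.25).

Step 2 — sample covariance matrix, S[i,j] = (1/(n-1)) · Σ_k (x_{k,i} - mean_i) · (x_{k,j} - mean_j), divisor n-1 = 3:
  S[X,X] = ((1)·(1) + (2)·(2) + (-2)·(-2) + (-1)·(-1)) / 3 = 10/3 = 3.3333
  S[X,Y] = ((1)·(1.75) + (2)·(-3.25) + (-2)·(0.75) + (-1)·(0.75)) / 3 = -7/3 = -2.3333
  S[Y,Y] = ((1.75)·(1.75) + (-3.25)·(-3.25) + (0.75)·(0.75) + (0.75)·(0.75)) / 3 = 14.75/3 = 4.9167
  S = [[3.3333, -2.3333],
 [-2.3333, 4.9167]].

Step 3 — invert S. det(S) = 3.3333·4.9167 - (-2.3333)² = 10.9444.
  S^{-1} = (1/det) · [[d, -b], [-b, a]] = [[0.4492, 0.2132],
 [0.2132, 0.3046]].

Step 4 — quadratic form (x̄ - mu_0)^T · S^{-1} · (x̄ - mu_0):
  S^{-1} · (x̄ - mu_0) = (0.0533, 0.0761),
  (x̄ - mu_0)^T · [...] = (0)·(0.0533) + (0.25)·(0.0761) = 0.019.

Step 5 — scale by n: T² = 4 · 0.019 = 0.0761.

T² ≈ 0.0761


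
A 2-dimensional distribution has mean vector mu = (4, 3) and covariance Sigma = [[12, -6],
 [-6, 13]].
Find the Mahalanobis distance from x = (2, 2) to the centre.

Step 1 — centre the observation: (x - mu) = (-2, -1).

Step 2 — invert Sigma. det(Sigma) = 12·13 - (-6)² = 120.
  Sigma^{-1} = (1/det) · [[d, -b], [-b, a]] = [[0.1083, 0.05],
 [0.05, 0.1]].

Step 3 — form the quadratic (x - mu)^T · Sigma^{-1} · (x - mu):
  Sigma^{-1} · (x - mu) = (-0.2667, -0.2).
  (x - mu)^T · [Sigma^{-1} · (x - mu)] = (-2)·(-0.2667) + (-1)·(-0.2) = 0.7333.

Step 4 — take square root: d = √(0.7333) ≈ 0.8563.

d(x, mu) = √(0.7333) ≈ 0.8563


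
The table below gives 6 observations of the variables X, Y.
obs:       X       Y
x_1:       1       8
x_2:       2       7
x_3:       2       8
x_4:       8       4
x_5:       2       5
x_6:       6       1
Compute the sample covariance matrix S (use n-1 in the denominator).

Step 1 — column means:
  mean(X) = (1 + 2 + 2 + 8 + 2 + 6) / 6 = 21/6 = 3.5
  mean(Y) = (8 + 7 + 8 + 4 + 5 + 1) / 6 = 33/6 = 5.5

Step 2 — sample covariance S[i,j] = (1/(n-1)) · Σ_k (x_{k,i} - mean_i) · (x_{k,j} - mean_j), with n-1 = 5.
  S[X,X] = ((-2.5)·(-2.5) + (-1.5)·(-1.5) + (-1.5)·(-1.5) + (4.5)·(4.5) + (-1.5)·(-1.5) + (2.5)·(2.5)) / 5 = 39.5/5 = 7.9
  S[X,Y] = ((-2.5)·(2.5) + (-1.5)·(1.5) + (-1.5)·(2.5) + (4.5)·(-1.5) + (-1.5)·(-0.5) + (2.5)·(-4.5)) / 5 = -29.5/5 = -5.9
  S[Y,Y] = ((2.5)·(2.5) + (1.5)·(1.5) + (2.5)·(2.5) + (-1.5)·(-1.5) + (-0.5)·(-0.5) + (-4.5)·(-4.5)) / 5 = 37.5/5 = 7.5

S is symmetric (S[j,i] = S[i,j]). Assembling:

S = [[7.9, -5.9],
 [-5.9, 7.5]]


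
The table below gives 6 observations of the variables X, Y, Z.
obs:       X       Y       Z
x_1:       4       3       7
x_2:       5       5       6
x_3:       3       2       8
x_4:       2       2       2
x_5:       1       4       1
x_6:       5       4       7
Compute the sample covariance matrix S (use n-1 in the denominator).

Step 1 — column means:
  mean(X) = (4 + 5 + 3 + 2 + 1 + 5) / 6 = 20/6 = 3.3333
  mean(Y) = (3 + 5 + 2 + 2 + 4 + 4) / 6 = 20/6 = 3.3333
  mean(Z) = (7 + 6 + 8 + 2 + 1 + 7) / 6 = 31/6 = 5.1667

Step 2 — sample covariance S[i,j] = (1/(n-1)) · Σ_k (x_{k,i} - mean_i) · (x_{k,j} - mean_j), with n-1 = 5.
  S[X,X] = ((0.6667)·(0.6667) + (1.6667)·(1.6667) + (-0.3333)·(-0.3333) + (-1.3333)·(-1.3333) + (-2.3333)·(-2.3333) + (1.6667)·(1.6667)) / 5 = 13.3333/5 = 2.6667
  S[X,Y] = ((0.6667)·(-0.3333) + (1.6667)·(1.6667) + (-0.3333)·(-1.3333) + (-1.3333)·(-1.3333) + (-2.3333)·(0.6667) + (1.6667)·(0.6667)) / 5 = 4.3333/5 = 0.8667
  S[X,Z] = ((0.6667)·(1.8333) + (1.6667)·(0.8333) + (-0.3333)·(2.8333) + (-1.3333)·(-3.1667) + (-2.3333)·(-4.1667) + (1.6667)·(1.8333)) / 5 = 18.6667/5 = 3.7333
  S[Y,Y] = ((-0.3333)·(-0.3333) + (1.6667)·(1.6667) + (-1.3333)·(-1.3333) + (-1.3333)·(-1.3333) + (0.6667)·(0.6667) + (0.6667)·(0.6667)) / 5 = 7.3333/5 = 1.4667
  S[Y,Z] = ((-0.3333)·(1.8333) + (1.6667)·(0.8333) + (-1.3333)·(2.8333) + (-1.3333)·(-3.1667) + (0.6667)·(-4.1667) + (0.6667)·(1.8333)) / 5 = -0.3333/5 = -0.0667
  S[Z,Z] = ((1.8333)·(1.8333) + (0.8333)·(0.8333) + (2.8333)·(2.8333) + (-3.1667)·(-3.1667) + (-4.1667)·(-4.1667) + (1.8333)·(1.8333)) / 5 = 42.8333/5 = 8.5667

S is symmetric (S[j,i] = S[i,j]). Assembling:

S = [[2.6667, 0.8667, 3.7333],
 [0.8667, 1.4667, -0.0667],
 [3.7333, -0.0667, 8.5667]]


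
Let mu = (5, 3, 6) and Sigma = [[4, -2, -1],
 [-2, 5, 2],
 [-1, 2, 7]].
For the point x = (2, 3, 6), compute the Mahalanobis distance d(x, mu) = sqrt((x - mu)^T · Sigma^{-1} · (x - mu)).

Step 1 — centre the observation: (x - mu) = (-3, 0, 0).

Step 2 — invert Sigma (cofactor / det for 3×3, or solve directly):
  Sigma^{-1} = [[0.3131, 0.1212, 0.0101],
 [0.1212, 0.2727, -0.0606],
 [0.0101, -0.0606, 0.1616]].

Step 3 — form the quadratic (x - mu)^T · Sigma^{-1} · (x - mu):
  Sigma^{-1} · (x - mu) = (-0.9394, -0.3636, -0.0303).
  (x - mu)^T · [Sigma^{-1} · (x - mu)] = (-3)·(-0.9394) + (0)·(-0.3636) + (0)·(-0.0303) = 2.8182.

Step 4 — take square root: d = √(2.8182) ≈ 1.6787.

d(x, mu) = √(2.8182) ≈ 1.6787


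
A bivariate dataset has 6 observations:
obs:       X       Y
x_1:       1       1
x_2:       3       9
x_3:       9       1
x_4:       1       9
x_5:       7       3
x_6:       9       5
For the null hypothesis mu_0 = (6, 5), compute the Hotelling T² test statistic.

Step 1 — sample mean vector:
  mean(X) = (1 + 3 + 9 + 1 + 7 + 9) / 6 = 30/6 = 5
  mean(Y) = (1 + 9 + 1 + 9 + 3 + 5) / 6 = 28/6 = 4.6667
  x̄ = (5, 4.6667),  deviation x̄ - mu_0 = (5, 4.6667) - (6, 5) = (-1, -0.3333).

Step 2 — sample covariance matrix, S[i,j] = (1/(n-1)) · Σ_k (x_{k,i} - mean_i) · (x_{k,j} - mean_j), divisor n-1 = 5:
  S[X,X] = ((-4)·(-4) + (-2)·(-2) + (4)·(4) + (-4)·(-4) + (2)·(2) + (4)·(4)) / 5 = 72/5 = 14.4
  S[X,Y] = ((-4)·(-3.6667) + (-2)·(4.3333) + (4)·(-3.6667) + (-4)·(4.3333) + (2)·(-1.6667) + (4)·(0.3333)) / 5 = -28/5 = -5.6
  S[Y,Y] = ((-3.6667)·(-3.6667) + (4.3333)·(4.3333) + (-3.6667)·(-3.6667) + (4.3333)·(4.3333) + (-1.6667)·(-1.6667) + (0.3333)·(0.3333)) / 5 = 67.3333/5 = 13.4667
  S = [[14.4, -5.6],
 [-5.6, 13.4667]].

Step 3 — invert S. det(S) = 14.4·13.4667 - (-5.6)² = 162.56.
  S^{-1} = (1/det) · [[d, -b], [-b, a]] = [[0.0828, 0.0344],
 [0.0344, 0.0886]].

Step 4 — quadratic form (x̄ - mu_0)^T · S^{-1} · (x̄ - mu_0):
  S^{-1} · (x̄ - mu_0) = (-0.0943, -0.064),
  (x̄ - mu_0)^T · [...] = (-1)·(-0.0943) + (-0.3333)·(-0.064) = 0.1156.

Step 5 — scale by n: T² = 6 · 0.1156 = 0.6939.

T² ≈ 0.6939


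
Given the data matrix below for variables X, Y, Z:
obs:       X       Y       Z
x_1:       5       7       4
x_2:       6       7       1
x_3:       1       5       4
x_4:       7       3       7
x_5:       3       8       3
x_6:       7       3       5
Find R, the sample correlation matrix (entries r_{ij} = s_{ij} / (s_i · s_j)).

Step 1 — column means:
  mean(X) = (5 + 6 + 1 + 7 + 3 + 7) / 6 = 29/6 = 4.8333
  mean(Y) = (7 + 7 + 5 + 3 + 8 + 3) / 6 = 33/6 = 5.5
  mean(Z) = (4 + 1 + 4 + 7 + 3 + 5) / 6 = 24/6 = 4

Step 2 — sample variances and covariances s[i,j] = (1/(n-1)) · Σ_k (x_{k,i} - mean_i) · (x_{k,j} - mean_j), with n-1 = 5:
  s[X,X] = ((0.1667)·(0.1667) + (1.1667)·(1.1667) + (-3.8333)·(-3.8333) + (2.1667)·(2.1667) + (-1.8333)·(-1.8333) + (2.1667)·(2.1667)) / 5 = 28.8333/5 = 5.7667
  s[X,Y] = ((0.1667)·(1.5) + (1.1667)·(1.5) + (-3.8333)·(-0.5) + (2.1667)·(-2.5) + (-1.8333)·(2.5) + (2.1667)·(-2.5)) / 5 = -11.5/5 = -2.3
  s[X,Z] = ((0.1667)·(0) + (1.1667)·(-3) + (-3.8333)·(0) + (2.1667)·(3) + (-1.8333)·(-1) + (2.1667)·(1)) / 5 = 7/5 = 1.4
  s[Y,Y] = ((1.5)·(1.5) + (1.5)·(1.5) + (-0.5)·(-0.5) + (-2.5)·(-2.5) + (2.5)·(2.5) + (-2.5)·(-2.5)) / 5 = 23.5/5 = 4.7
  s[Y,Z] = ((1.5)·(0) + (1.5)·(-3) + (-0.5)·(0) + (-2.5)·(3) + (2.5)·(-1) + (-2.5)·(1)) / 5 = -17/5 = -3.4
  s[Z,Z] = ((0)·(0) + (-3)·(-3) + (0)·(0) + (3)·(3) + (-1)·(-1) + (1)·(1)) / 5 = 20/5 = 4
  Sample standard deviations s_i = √(s[i,i]):
  s(X) = √(5.7667) = 2.4014
  s(Y) = √(4.7) = 2.1679
  s(Z) = √(4) = 2

Step 3 — r_{ij} = s_{ij} / (s_i · s_j):
  r[X,X] = 1 (diagonal).
  r[X,Y] = -2.3 / (2.4014 · 2.1679) = -2.3 / 5.2061 = -0.4418
  r[X,Z] = 1.4 / (2.4014 · 2) = 1.4 / 4.8028 = 0.2915
  r[Y,Y] = 1 (diagonal).
  r[Y,Z] = -3.4 / (2.1679 · 2) = -3.4 / 4.3359 = -0.7842
  r[Z,Z] = 1 (diagonal).

R is symmetric with unit diagonal. Assembling:

R = [[1, -0.4418, 0.2915],
 [-0.4418, 1, -0.7842],
 [0.2915, -0.7842, 1]]


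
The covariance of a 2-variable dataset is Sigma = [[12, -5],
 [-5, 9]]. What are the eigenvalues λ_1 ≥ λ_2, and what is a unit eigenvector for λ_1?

Step 1 — characteristic polynomial of 2×2 Sigma:
  det(Sigma - λI) = λ² - trace · λ + det = 0.
  trace = 12 + 9 = 21, det = 12·9 - (-5)² = 83.
Step 2 — discriminant:
  Δ = trace² - 4·det = 441 - 332 = 109.
Step 3 — eigenvalues:
  λ = (trace ± √Δ)/2 = (21 ± 10.4403)/2,
  λ_1 = 15.7202,  λ_2 = 5.2798.

Step 4 — unit eigenvector for λ_1: solve (Sigma - λ_1 I)v = 0. First row:
  (12 - 15.7202)·v_x + (-5)·v_y = 0, i.e. (-3.7202)·v_x + (-5)·v_y = 0,
  so v ∝ (b, λ_1 - a) = (-5, 3.7202); multiply by -1 so the first entry is positive: u = (5, -3.7202).
  ||u|| = √((5)² + (-3.7202)²) = √(38.8395) ≈ 6.2321,
  v_1 = u/||u|| ≈ (0.8023, -0.5969) (||v_1|| = 1).

λ_1 = 15.7202,  λ_2 = 5.2798;  v_1 ≈ (0.8023, -0.5969)


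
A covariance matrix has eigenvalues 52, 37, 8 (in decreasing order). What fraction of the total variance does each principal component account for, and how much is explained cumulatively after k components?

Step 1 — total variance = trace(Sigma) = Σ λ_i = 52 + 37 + 8 = 97.

Step 2 — fraction explained by component i = λ_i / Σ λ:
  PC1: 52/97 = 0.5361
  PC2: 37/97 = 0.3814
  PC3: 8/97 = 0.0825

Step 3 — cumulative fraction after k components = (λ_1 + ... + λ_k) / Σ λ:
  k = 1: 52/97 = 0.5361
  k = 2: (52 + 37)/97 = 89/97 = 0.9175
  k = 3: (52 + 37 + 8)/97 = 97/97 = 1

Summary (fraction, with percent):

explained: PC1 0.5361 (53.61%), PC2 0.3814 (38.14%), PC3 0.0825 (8.25%);  cumulative: 0.5361, 0.9175, 1


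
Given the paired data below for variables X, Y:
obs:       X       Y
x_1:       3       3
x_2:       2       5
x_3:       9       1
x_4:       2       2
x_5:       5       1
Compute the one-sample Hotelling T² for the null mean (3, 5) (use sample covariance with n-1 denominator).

Step 1 — sample mean vector:
  mean(X) = (3 + 2 + 9 + 2 + 5) / 5 = 21/5 = 4.2
  mean(Y) = (3 + 5 + 1 + 2 + 1) / 5 = 12/5 = 2.4
  x̄ = (4.2, 2.4),  deviation x̄ - mu_0 = (4.2, 2.4) - (3, 5) = (1.2, -2.6).

Step 2 — sample covariance matrix, S[i,j] = (1/(n-1)) · Σ_k (x_{k,i} - mean_i) · (x_{k,j} - mean_j), divisor n-1 = 4:
  S[X,X] = ((-1.2)·(-1.2) + (-2.2)·(-2.2) + (4.8)·(4.8) + (-2.2)·(-2.2) + (0.8)·(0.8)) / 4 = 34.8/4 = 8.7
  S[X,Y] = ((-1.2)·(0.6) + (-2.2)·(2.6) + (4.8)·(-1.4) + (-2.2)·(-0.4) + (0.8)·(-1.4)) / 4 = -13.4/4 = -3.35
  S[Y,Y] = ((0.6)·(0.6) + (2.6)·(2.6) + (-1.4)·(-1.4) + (-0.4)·(-0.4) + (-1.4)·(-1.4)) / 4 = 11.2/4 = 2.8
  S = [[8.7, -3.35],
 [-3.35, 2.8]].

Step 3 — invert S. det(S) = 8.7·2.8 - (-3.35)² = 13.1375.
  S^{-1} = (1/det) · [[d, -b], [-b, a]] = [[0.2131, 0.255],
 [0.255, 0.6622]].

Step 4 — quadratic form (x̄ - mu_0)^T · S^{-1} · (x̄ - mu_0):
  S^{-1} · (x̄ - mu_0) = (-0.4072, -1.4158),
  (x̄ - mu_0)^T · [...] = (1.2)·(-0.4072) + (-2.6)·(-1.4158) = 3.1924.

Step 5 — scale by n: T² = 5 · 3.1924 = 15.9619.

T² ≈ 15.9619


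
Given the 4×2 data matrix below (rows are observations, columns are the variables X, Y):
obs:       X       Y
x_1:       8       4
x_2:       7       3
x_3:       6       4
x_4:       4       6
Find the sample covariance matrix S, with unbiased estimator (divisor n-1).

Step 1 — column means:
  mean(X) = (8 + 7 + 6 + 4) / 4 = 25/4 = 6.25
  mean(Y) = (4 + 3 + 4 + 6) / 4 = 17/4 = 4.25

Step 2 — sample covariance S[i,j] = (1/(n-1)) · Σ_k (x_{k,i} - mean_i) · (x_{k,j} - mean_j), with n-1 = 3.
  S[X,X] = ((1.75)·(1.75) + (0.75)·(0.75) + (-0.25)·(-0.25) + (-2.25)·(-2.25)) / 3 = 8.75/3 = 2.9167
  S[X,Y] = ((1.75)·(-0.25) + (0.75)·(-1.25) + (-0.25)·(-0.25) + (-2.25)·(1.75)) / 3 = -5.25/3 = -1.75
  S[Y,Y] = ((-0.25)·(-0.25) + (-1.25)·(-1.25) + (-0.25)·(-0.25) + (1.75)·(1.75)) / 3 = 4.75/3 = 1.5833

S is symmetric (S[j,i] = S[i,j]). Assembling:

S = [[2.9167, -1.75],
 [-1.75, 1.5833]]


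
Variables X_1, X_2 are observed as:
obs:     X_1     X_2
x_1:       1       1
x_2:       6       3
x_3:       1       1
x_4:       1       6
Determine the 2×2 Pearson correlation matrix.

Step 1 — column means:
  mean(X_1) = (1 + 6 + 1 + 1) / 4 = 9/4 = 2.25
  mean(X_2) = (1 + 3 + 1 + 6) / 4 = 11/4 = 2.75

Step 2 — sample variances and covariances s[i,j] = (1/(n-1)) · Σ_k (x_{k,i} - mean_i) · (x_{k,j} - mean_j), with n-1 = 3:
  s[X_1,X_1] = ((-1.25)·(-1.25) + (3.75)·(3.75) + (-1.25)·(-1.25) + (-1.25)·(-1.25)) / 3 = 18.75/3 = 6.25
  s[X_1,X_2] = ((-1.25)·(-1.75) + (3.75)·(0.25) + (-1.25)·(-1.75) + (-1.25)·(3.25)) / 3 = 1.25/3 = 0.4167
  s[X_2,X_2] = ((-1.75)·(-1.75) + (0.25)·(0.25) + (-1.75)·(-1.75) + (3.25)·(3.25)) / 3 = 16.75/3 = 5.5833
  Sample standard deviations s_i = √(s[i,i]):
  s(X_1) = √(6.25) = 2.5
  s(X_2) = √(5.5833) = 2.3629

Step 3 — r_{ij} = s_{ij} / (s_i · s_j):
  r[X_1,X_1] = 1 (diagonal).
  r[X_1,X_2] = 0.4167 / (2.5 · 2.3629) = 0.4167 / 5.9073 = 0.0705
  r[X_2,X_2] = 1 (diagonal).

R is symmetric with unit diagonal. Assembling:

R = [[1, 0.0705],
 [0.0705, 1]]


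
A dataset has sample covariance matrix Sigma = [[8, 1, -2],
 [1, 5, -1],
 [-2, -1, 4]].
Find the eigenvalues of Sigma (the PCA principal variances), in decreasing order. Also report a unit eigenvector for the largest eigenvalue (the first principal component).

Step 1 — characteristic polynomial p(λ) = det(λI - Sigma) = λ³ - tr·λ² + c_1·λ - det, where tr = trace, c_1 = sum of the principal 2×2 minors, det = det(Sigma):
  tr = 8 + 5 + 4 = 17,
  c_1 = (8·5 - (1)²) + (8·4 - (-2)²) + (5·4 - (-1)²) = 39 + 28 + 19 = 86,
  det = 8·(5·4 - (-1)²) - (1)·((1)·4 - (-1)·(-2)) + (-2)·((1)·(-1) - 5·(-2)) = 8·(19) - (1)·(2) + (-2)·(9) = 132.
  So p(λ) = λ³ - 17λ² + 86λ - 132.
Step 2 — look for an integer root (rational root theorem: any rational root is an integer divisor of 132). Testing λ = 3:
  p(3) = 27 - 153 + 258 - 132 = 0  ✓
  Dividing out (λ - 3): p(λ) = (λ - 3)(λ² - 14λ + 44).
Step 3 — remaining eigenvalues from the quadratic λ² - 14λ + 44 = 0:
  Δ = 14² - 4·44 = 196 - 176 = 20,  λ = (14 ± √20)/2 = (14 ± 4.4721)/2 ≈ 9.2361 or 4.7639.
  Sorted: λ_1 = 9.2361,  λ_2 = 4.7639,  λ_3 = 3  (check: sum = 17 = tr ✓).

Step 4 — unit eigenvector for λ_1 ≈ 9.2361: v spans the null space of (Sigma - λ_1 I), whose rows are
  r_1 = (-1.2361, 1, -2),  r_2 = (1, -4.2361, -1),  r_3 = (-2, -1, -5.2361).
  v is orthogonal to every row, so take v ∝ r_1 × r_2 = ((1)·(-1) - (-2)·(-4.2361), (-2)·(1) - (-1.2361)·(-1), (-1.2361)·(-4.2361) - (1)·(1)) ≈ (-9.4721, -3.2361, 4.2361).
  Rescale (multiply by -1 so the first nonzero entry is positive): u = (9.4721, 3.2361, -4.2361).
  ||u|| = √((9.4721)² + (3.2361)² + (-4.2361)²) = √(118.1378) ≈ 10.8691,  v_1 = u/||u|| ≈ (0.8715, 0.2977, -0.3897) (||v_1|| = 1).

λ_1 = 9.2361,  λ_2 = 4.7639,  λ_3 = 3;  v_1 ≈ (0.8715, 0.2977, -0.3897)


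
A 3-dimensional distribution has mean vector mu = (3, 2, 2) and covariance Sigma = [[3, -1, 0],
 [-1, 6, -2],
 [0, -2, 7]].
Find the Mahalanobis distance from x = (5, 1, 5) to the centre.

Step 1 — centre the observation: (x - mu) = (2, -1, 3).

Step 2 — invert Sigma (cofactor / det for 3×3, or solve directly):
  Sigma^{-1} = [[0.3551, 0.0654, 0.0187],
 [0.0654, 0.1963, 0.0561],
 [0.0187, 0.0561, 0.1589]].

Step 3 — form the quadratic (x - mu)^T · Sigma^{-1} · (x - mu):
  Sigma^{-1} · (x - mu) = (0.7009, 0.1028, 0.4579).
  (x - mu)^T · [Sigma^{-1} · (x - mu)] = (2)·(0.7009) + (-1)·(0.1028) + (3)·(0.4579) = 2.6729.

Step 4 — take square root: d = √(2.6729) ≈ 1.6349.

d(x, mu) = √(2.6729) ≈ 1.6349


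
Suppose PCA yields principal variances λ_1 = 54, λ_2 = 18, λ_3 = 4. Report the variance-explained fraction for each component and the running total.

Step 1 — total variance = trace(Sigma) = Σ λ_i = 54 + 18 + 4 = 76.

Step 2 — fraction explained by component i = λ_i / Σ λ:
  PC1: 54/76 = 0.7105
  PC2: 18/76 = 0.2368
  PC3: 4/76 = 0.0526

Step 3 — cumulative fraction after k components = (λ_1 + ... + λ_k) / Σ λ:
  k = 1: 54/76 = 0.7105
  k = 2: (54 + 18)/76 = 72/76 = 0.9474
  k = 3: (54 + 18 + 4)/76 = 76/76 = 1

Summary (fraction, with percent):

explained: PC1 0.7105 (71.05%), PC2 0.2368 (23.68%), PC3 0.0526 (5.26%);  cumulative: 0.7105, 0.9474, 1


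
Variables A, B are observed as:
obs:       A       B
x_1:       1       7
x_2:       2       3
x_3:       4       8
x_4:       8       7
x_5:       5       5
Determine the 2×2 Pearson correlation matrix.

Step 1 — column means:
  mean(A) = (1 + 2 + 4 + 8 + 5) / 5 = 20/5 = 4
  mean(B) = (7 + 3 + 8 + 7 + 5) / 5 = 30/5 = 6

Step 2 — sample variances and covariances s[i,j] = (1/(n-1)) · Σ_k (x_{k,i} - mean_i) · (x_{k,j} - mean_j), with n-1 = 4:
  s[A,A] = ((-3)·(-3) + (-2)·(-2) + (0)·(0) + (4)·(4) + (1)·(1)) / 4 = 30/4 = 7.5
  s[A,B] = ((-3)·(1) + (-2)·(-3) + (0)·(2) + (4)·(1) + (1)·(-1)) / 4 = 6/4 = 1.5
  s[B,B] = ((1)·(1) + (-3)·(-3) + (2)·(2) + (1)·(1) + (-1)·(-1)) / 4 = 16/4 = 4
  Sample standard deviations s_i = √(s[i,i]):
  s(A) = √(7.5) = 2.7386
  s(B) = √(4) = 2

Step 3 — r_{ij} = s_{ij} / (s_i · s_j):
  r[A,A] = 1 (diagonal).
  r[A,B] = 1.5 / (2.7386 · 2) = 1.5 / 5.4772 = 0.2739
  r[B,B] = 1 (diagonal).

R is symmetric with unit diagonal. Assembling:

R = [[1, 0.2739],
 [0.2739, 1]]


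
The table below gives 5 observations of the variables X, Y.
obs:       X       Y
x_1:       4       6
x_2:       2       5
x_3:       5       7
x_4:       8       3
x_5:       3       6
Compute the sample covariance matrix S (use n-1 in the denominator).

Step 1 — column means:
  mean(X) = (4 + 2 + 5 + 8 + 3) / 5 = 22/5 = 4.4
  mean(Y) = (6 + 5 + 7 + 3 + 6) / 5 = 27/5 = 5.4

Step 2 — sample covariance S[i,j] = (1/(n-1)) · Σ_k (x_{k,i} - mean_i) · (x_{k,j} - mean_j), with n-1 = 4.
  S[X,X] = ((-0.4)·(-0.4) + (-2.4)·(-2.4) + (0.6)·(0.6) + (3.6)·(3.6) + (-1.4)·(-1.4)) / 4 = 21.2/4 = 5.3
  S[X,Y] = ((-0.4)·(0.6) + (-2.4)·(-0.4) + (0.6)·(1.6) + (3.6)·(-2.4) + (-1.4)·(0.6)) / 4 = -7.8/4 = -1.95
  S[Y,Y] = ((0.6)·(0.6) + (-0.4)·(-0.4) + (1.6)·(1.6) + (-2.4)·(-2.4) + (0.6)·(0.6)) / 4 = 9.2/4 = 2.3

S is symmetric (S[j,i] = S[i,j]). Assembling:

S = [[5.3, -1.95],
 [-1.95, 2.3]]


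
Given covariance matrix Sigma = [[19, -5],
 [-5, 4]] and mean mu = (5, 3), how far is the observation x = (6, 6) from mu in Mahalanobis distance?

Step 1 — centre the observation: (x - mu) = (1, 3).

Step 2 — invert Sigma. det(Sigma) = 19·4 - (-5)² = 51.
  Sigma^{-1} = (1/det) · [[d, -b], [-b, a]] = [[0.0784, 0.098],
 [0.098, 0.3725]].

Step 3 — form the quadratic (x - mu)^T · Sigma^{-1} · (x - mu):
  Sigma^{-1} · (x - mu) = (0.3725, 1.2157).
  (x - mu)^T · [Sigma^{-1} · (x - mu)] = (1)·(0.3725) + (3)·(1.2157) = 4.0196.

Step 4 — take square root: d = √(4.0196) ≈ 2.0049.

d(x, mu) = √(4.0196) ≈ 2.0049


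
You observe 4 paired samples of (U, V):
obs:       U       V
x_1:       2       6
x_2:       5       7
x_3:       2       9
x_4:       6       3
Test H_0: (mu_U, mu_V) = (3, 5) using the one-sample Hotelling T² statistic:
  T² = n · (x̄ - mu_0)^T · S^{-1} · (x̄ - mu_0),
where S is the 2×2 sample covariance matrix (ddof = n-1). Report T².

Step 1 — sample mean vector:
  mean(U) = (2 + 5 + 2 + 6) / 4 = 15/4 = 3.75
  mean(V) = (6 + 7 + 9 + 3) / 4 = 25/4 = 6.25
  x̄ = (3.75, 6.25),  deviation x̄ - mu_0 = (3.75, 6.25) - (3, 5) = (0.75, 1.25).

Step 2 — sample covariance matrix, S[i,j] = (1/(n-1)) · Σ_k (x_{k,i} - mean_i) · (x_{k,j} - mean_j), divisor n-1 = 3:
  S[U,U] = ((-1.75)·(-1.75) + (1.25)·(1.25) + (-1.75)·(-1.75) + (2.25)·(2.25)) / 3 = 12.75/3 = 4.25
  S[U,V] = ((-1.75)·(-0.25) + (1.25)·(0.75) + (-1.75)·(2.75) + (2.25)·(-3.25)) / 3 = -10.75/3 = -3.5833
  S[V,V] = ((-0.25)·(-0.25) + (0.75)·(0.75) + (2.75)·(2.75) + (-3.25)·(-3.25)) / 3 = 18.75/3 = 6.25
  S = [[4.25, -3.5833],
 [-3.5833, 6.25]].

Step 3 — invert S. det(S) = 4.25·6.25 - (-3.5833)² = 13.7222.
  S^{-1} = (1/det) · [[d, -b], [-b, a]] = [[0.4555, 0.2611],
 [0.2611, 0.3097]].

Step 4 — quadratic form (x̄ - mu_0)^T · S^{-1} · (x̄ - mu_0):
  S^{-1} · (x̄ - mu_0) = (0.668, 0.583),
  (x̄ - mu_0)^T · [...] = (0.75)·(0.668) + (1.25)·(0.583) = 1.2298.

Step 5 — scale by n: T² = 4 · 1.2298 = 4.919.

T² ≈ 4.919


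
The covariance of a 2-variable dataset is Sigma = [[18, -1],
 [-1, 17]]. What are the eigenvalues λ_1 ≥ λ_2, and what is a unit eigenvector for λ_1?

Step 1 — characteristic polynomial of 2×2 Sigma:
  det(Sigma - λI) = λ² - trace · λ + det = 0.
  trace = 18 + 17 = 35, det = 18·17 - (-1)² = 305.
Step 2 — discriminant:
  Δ = trace² - 4·det = 1225 - 1220 = 5.
Step 3 — eigenvalues:
  λ = (trace ± √Δ)/2 = (35 ± 2.2361)/2,
  λ_1 = 18.618,  λ_2 = 16.382.

Step 4 — unit eigenvector for λ_1: solve (Sigma - λ_1 I)v = 0. First row:
  (18 - 18.618)·v_x + (-1)·v_y = 0, i.e. (-0.618)·v_x + (-1)·v_y = 0,
  so v ∝ (b, λ_1 - a) = (-1, 0.618); multiply by -1 so the first entry is positive: u = (1, -0.618).
  ||u|| = √((1)² + (-0.618)²) = √(1.382) ≈ 1.1756,
  v_1 = u/||u|| ≈ (0.8507, -0.5257) (||v_1|| = 1).

λ_1 = 18.618,  λ_2 = 16.382;  v_1 ≈ (0.8507, -0.5257)


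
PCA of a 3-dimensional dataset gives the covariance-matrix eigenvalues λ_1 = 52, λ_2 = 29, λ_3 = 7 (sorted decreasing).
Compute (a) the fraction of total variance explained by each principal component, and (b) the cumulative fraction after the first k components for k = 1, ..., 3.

Step 1 — total variance = trace(Sigma) = Σ λ_i = 52 + 29 + 7 = 88.

Step 2 — fraction explained by component i = λ_i / Σ λ:
  PC1: 52/88 = 0.5909
  PC2: 29/88 = 0.3295
  PC3: 7/88 = 0.0795

Step 3 — cumulative fraction after k components = (λ_1 + ... + λ_k) / Σ λ:
  k = 1: 52/88 = 0.5909
  k = 2: (52 + 29)/88 = 81/88 = 0.9205
  k = 3: (52 + 29 + 7)/88 = 88/88 = 1

Summary (fraction, with percent):

explained: PC1 0.5909 (59.09%), PC2 0.3295 (32.95%), PC3 0.0795 (7.95%);  cumulative: 0.5909, 0.9205, 1


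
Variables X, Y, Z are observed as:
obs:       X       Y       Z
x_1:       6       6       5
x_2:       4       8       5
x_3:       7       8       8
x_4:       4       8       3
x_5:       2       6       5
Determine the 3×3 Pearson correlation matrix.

Step 1 — column means:
  mean(X) = (6 + 4 + 7 + 4 + 2) / 5 = 23/5 = 4.6
  mean(Y) = (6 + 8 + 8 + 8 + 6) / 5 = 36/5 = 7.2
  mean(Z) = (5 + 5 + 8 + 3 + 5) / 5 = 26/5 = 5.2

Step 2 — sample variances and covariances s[i,j] = (1/(n-1)) · Σ_k (x_{k,i} - mean_i) · (x_{k,j} - mean_j), with n-1 = 4:
  s[X,X] = ((1.4)·(1.4) + (-0.6)·(-0.6) + (2.4)·(2.4) + (-0.6)·(-0.6) + (-2.6)·(-2.6)) / 4 = 15.2/4 = 3.8
  s[X,Y] = ((1.4)·(-1.2) + (-0.6)·(0.8) + (2.4)·(0.8) + (-0.6)·(0.8) + (-2.6)·(-1.2)) / 4 = 2.4/4 = 0.6
  s[X,Z] = ((1.4)·(-0.2) + (-0.6)·(-0.2) + (2.4)·(2.8) + (-0.6)·(-2.2) + (-2.6)·(-0.2)) / 4 = 8.4/4 = 2.1
  s[Y,Y] = ((-1.2)·(-1.2) + (0.8)·(0.8) + (0.8)·(0.8) + (0.8)·(0.8) + (-1.2)·(-1.2)) / 4 = 4.8/4 = 1.2
  s[Y,Z] = ((-1.2)·(-0.2) + (0.8)·(-0.2) + (0.8)·(2.8) + (0.8)·(-2.2) + (-1.2)·(-0.2)) / 4 = 0.8/4 = 0.2
  s[Z,Z] = ((-0.2)·(-0.2) + (-0.2)·(-0.2) + (2.8)·(2.8) + (-2.2)·(-2.2) + (-0.2)·(-0.2)) / 4 = 12.8/4 = 3.2
  Sample standard deviations s_i = √(s[i,i]):
  s(X) = √(3.8) = 1.9494
  s(Y) = √(1.2) = 1.0954
  s(Z) = √(3.2) = 1.7889

Step 3 — r_{ij} = s_{ij} / (s_i · s_j):
  r[X,X] = 1 (diagonal).
  r[X,Y] = 0.6 / (1.9494 · 1.0954) = 0.6 / 2.1354 = 0.281
  r[X,Z] = 2.1 / (1.9494 · 1.7889) = 2.1 / 3.4871 = 0.6022
  r[Y,Y] = 1 (diagonal).
  r[Y,Z] = 0.2 / (1.0954 · 1.7889) = 0.2 / 1.9596 = 0.1021
  r[Z,Z] = 1 (diagonal).

R is symmetric with unit diagonal. Assembling:

R = [[1, 0.281, 0.6022],
 [0.281, 1, 0.1021],
 [0.6022, 0.1021, 1]]


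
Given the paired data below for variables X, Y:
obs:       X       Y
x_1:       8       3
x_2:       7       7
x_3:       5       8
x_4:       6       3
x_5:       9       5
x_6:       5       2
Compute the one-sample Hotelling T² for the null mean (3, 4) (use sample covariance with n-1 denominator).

Step 1 — sample mean vector:
  mean(X) = (8 + 7 + 5 + 6 + 9 + 5) / 6 = 40/6 = 6.6667
  mean(Y) = (3 + 7 + 8 + 3 + 5 + 2) / 6 = 28/6 = 4.6667
  x̄ = (6.6667, 4.6667),  deviation x̄ - mu_0 = (6.6667, 4.6667) - (3, 4) = (3.6667, 0.6667).

Step 2 — sample covariance matrix, S[i,j] = (1/(n-1)) · Σ_k (x_{k,i} - mean_i) · (x_{k,j} - mean_j), divisor n-1 = 5:
  S[X,X] = ((1.3333)·(1.3333) + (0.3333)·(0.3333) + (-1.6667)·(-1.6667) + (-0.6667)·(-0.6667) + (2.3333)·(2.3333) + (-1.6667)·(-1.6667)) / 5 = 13.3333/5 = 2.6667
  S[X,Y] = ((1.3333)·(-1.6667) + (0.3333)·(2.3333) + (-1.6667)·(3.3333) + (-0.6667)·(-1.6667) + (2.3333)·(0.3333) + (-1.6667)·(-2.6667)) / 5 = -0.6667/5 = -0.1333
  S[Y,Y] = ((-1.6667)·(-1.6667) + (2.3333)·(2.3333) + (3.3333)·(3.3333) + (-1.6667)·(-1.6667) + (0.3333)·(0.3333) + (-2.6667)·(-2.6667)) / 5 = 29.3333/5 = 5.8667
  S = [[2.6667, -0.1333],
 [-0.1333, 5.8667]].

Step 3 — invert S. det(S) = 2.6667·5.8667 - (-0.1333)² = 15.6267.
  S^{-1} = (1/det) · [[d, -b], [-b, a]] = [[0.3754, 0.0085],
 [0.0085, 0.1706]].

Step 4 — quadratic form (x̄ - mu_0)^T · S^{-1} · (x̄ - mu_0):
  S^{-1} · (x̄ - mu_0) = (1.3823, 0.1451),
  (x̄ - mu_0)^T · [...] = (3.6667)·(1.3823) + (0.6667)·(0.1451) = 5.165.

Step 5 — scale by n: T² = 6 · 5.165 = 30.9898.

T² ≈ 30.9898


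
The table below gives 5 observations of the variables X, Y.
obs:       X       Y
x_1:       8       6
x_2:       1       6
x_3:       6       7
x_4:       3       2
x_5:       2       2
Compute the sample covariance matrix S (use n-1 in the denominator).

Step 1 — column means:
  mean(X) = (8 + 1 + 6 + 3 + 2) / 5 = 20/5 = 4
  mean(Y) = (6 + 6 + 7 + 2 + 2) / 5 = 23/5 = 4.6

Step 2 — sample covariance S[i,j] = (1/(n-1)) · Σ_k (x_{k,i} - mean_i) · (x_{k,j} - mean_j), with n-1 = 4.
  S[X,X] = ((4)·(4) + (-3)·(-3) + (2)·(2) + (-1)·(-1) + (-2)·(-2)) / 4 = 34/4 = 8.5
  S[X,Y] = ((4)·(1.4) + (-3)·(1.4) + (2)·(2.4) + (-1)·(-2.6) + (-2)·(-2.6)) / 4 = 14/4 = 3.5
  S[Y,Y] = ((1.4)·(1.4) + (1.4)·(1.4) + (2.4)·(2.4) + (-2.6)·(-2.6) + (-2.6)·(-2.6)) / 4 = 23.2/4 = 5.8

S is symmetric (S[j,i] = S[i,j]). Assembling:

S = [[8.5, 3.5],
 [3.5, 5.8]]


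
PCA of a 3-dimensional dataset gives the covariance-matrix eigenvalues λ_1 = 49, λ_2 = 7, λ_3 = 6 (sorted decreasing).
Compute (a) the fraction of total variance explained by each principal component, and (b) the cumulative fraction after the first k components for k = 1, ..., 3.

Step 1 — total variance = trace(Sigma) = Σ λ_i = 49 + 7 + 6 = 62.

Step 2 — fraction explained by component i = λ_i / Σ λ:
  PC1: 49/62 = 0.7903
  PC2: 7/62 = 0.1129
  PC3: 6/62 = 0.0968

Step 3 — cumulative fraction after k components = (λ_1 + ... + λ_k) / Σ λ:
  k = 1: 49/62 = 0.7903
  k = 2: (49 + 7)/62 = 56/62 = 0.9032
  k = 3: (49 + 7 + 6)/62 = 62/62 = 1

Summary (fraction, with percent):

explained: PC1 0.7903 (79.03%), PC2 0.1129 (11.29%), PC3 0.0968 (9.68%);  cumulative: 0.7903, 0.9032, 1


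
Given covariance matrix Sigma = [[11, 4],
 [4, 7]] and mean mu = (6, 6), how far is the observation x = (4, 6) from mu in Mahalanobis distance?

Step 1 — centre the observation: (x - mu) = (-2, 0).

Step 2 — invert Sigma. det(Sigma) = 11·7 - (4)² = 61.
  Sigma^{-1} = (1/det) · [[d, -b], [-b, a]] = [[0.1148, -0.0656],
 [-0.0656, 0.1803]].

Step 3 — form the quadratic (x - mu)^T · Sigma^{-1} · (x - mu):
  Sigma^{-1} · (x - mu) = (-0.2295, 0.1311).
  (x - mu)^T · [Sigma^{-1} · (x - mu)] = (-2)·(-0.2295) + (0)·(0.1311) = 0.459.

Step 4 — take square root: d = √(0.459) ≈ 0.6775.

d(x, mu) = √(0.459) ≈ 0.6775


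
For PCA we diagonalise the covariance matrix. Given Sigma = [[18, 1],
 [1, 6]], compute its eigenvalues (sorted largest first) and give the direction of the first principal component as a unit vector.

Step 1 — characteristic polynomial of 2×2 Sigma:
  det(Sigma - λI) = λ² - trace · λ + det = 0.
  trace = 18 + 6 = 24, det = 18·6 - (1)² = 107.
Step 2 — discriminant:
  Δ = trace² - 4·det = 576 - 428 = 148.
Step 3 — eigenvalues:
  λ = (trace ± √Δ)/2 = (24 ± 12.1655)/2,
  λ_1 = 18.0828,  λ_2 = 5.9172.

Step 4 — unit eigenvector for λ_1: solve (Sigma - λ_1 I)v = 0. First row:
  (18 - 18.0828)·v_x + (1)·v_y = 0, i.e. (-0.0828)·v_x + (1)·v_y = 0,
  so v ∝ (b, λ_1 - a) = (1, 0.0828) = u.
  ||u|| = √((1)² + (0.0828)²) = √(1.0068) ≈ 1.0034,
  v_1 = u/||u|| ≈ (0.9966, 0.0825) (||v_1|| = 1).

λ_1 = 18.0828,  λ_2 = 5.9172;  v_1 ≈ (0.9966, 0.0825)


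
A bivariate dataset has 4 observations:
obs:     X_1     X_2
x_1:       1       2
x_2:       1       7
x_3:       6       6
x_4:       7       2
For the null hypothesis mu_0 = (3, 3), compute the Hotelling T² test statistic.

Step 1 — sample mean vector:
  mean(X_1) = (1 + 1 + 6 + 7) / 4 = 15/4 = 3.75
  mean(X_2) = (2 + 7 + 6 + 2) / 4 = 17/4 = 4.25
  x̄ = (3.75, 4.25),  deviation x̄ - mu_0 = (3.75, 4.25) - (3, 3) = (0.75, 1.25).

Step 2 — sample covariance matrix, S[i,j] = (1/(n-1)) · Σ_k (x_{k,i} - mean_i) · (x_{k,j} - mean_j), divisor n-1 = 3:
  S[X_1,X_1] = ((-2.75)·(-2.75) + (-2.75)·(-2.75) + (2.25)·(2.25) + (3.25)·(3.25)) / 3 = 30.75/3 = 10.25
  S[X_1,X_2] = ((-2.75)·(-2.25) + (-2.75)·(2.75) + (2.25)·(1.75) + (3.25)·(-2.25)) / 3 = -4.75/3 = -1.5833
  S[X_2,X_2] = ((-2.25)·(-2.25) + (2.75)·(2.75) + (1.75)·(1.75) + (-2.25)·(-2.25)) / 3 = 20.75/3 = 6.9167
  S = [[10.25, -1.5833],
 [-1.5833, 6.9167]].

Step 3 — invert S. det(S) = 10.25·6.9167 - (-1.5833)² = 68.3889.
  S^{-1} = (1/det) · [[d, -b], [-b, a]] = [[0.1011, 0.0232],
 [0.0232, 0.1499]].

Step 4 — quadratic form (x̄ - mu_0)^T · S^{-1} · (x̄ - mu_0):
  S^{-1} · (x̄ - mu_0) = (0.1048, 0.2047),
  (x̄ - mu_0)^T · [...] = (0.75)·(0.1048) + (1.25)·(0.2047) = 0.3345.

Step 5 — scale by n: T² = 4 · 0.3345 = 1.3379.

T² ≈ 1.3379


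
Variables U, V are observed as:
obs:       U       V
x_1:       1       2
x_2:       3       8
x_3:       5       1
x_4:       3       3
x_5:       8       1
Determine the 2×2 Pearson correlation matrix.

Step 1 — column means:
  mean(U) = (1 + 3 + 5 + 3 + 8) / 5 = 20/5 = 4
  mean(V) = (2 + 8 + 1 + 3 + 1) / 5 = 15/5 = 3

Step 2 — sample variances and covariances s[i,j] = (1/(n-1)) · Σ_k (x_{k,i} - mean_i) · (x_{k,j} - mean_j), with n-1 = 4:
  s[U,U] = ((-3)·(-3) + (-1)·(-1) + (1)·(1) + (-1)·(-1) + (4)·(4)) / 4 = 28/4 = 7
  s[U,V] = ((-3)·(-1) + (-1)·(5) + (1)·(-2) + (-1)·(0) + (4)·(-2)) / 4 = -12/4 = -3
  s[V,V] = ((-1)·(-1) + (5)·(5) + (-2)·(-2) + (0)·(0) + (-2)·(-2)) / 4 = 34/4 = 8.5
  Sample standard deviations s_i = √(s[i,i]):
  s(U) = √(7) = 2.6458
  s(V) = √(8.5) = 2.9155

Step 3 — r_{ij} = s_{ij} / (s_i · s_j):
  r[U,U] = 1 (diagonal).
  r[U,V] = -3 / (2.6458 · 2.9155) = -3 / 7.7136 = -0.3889
  r[V,V] = 1 (diagonal).

R is symmetric with unit diagonal. Assembling:

R = [[1, -0.3889],
 [-0.3889, 1]]


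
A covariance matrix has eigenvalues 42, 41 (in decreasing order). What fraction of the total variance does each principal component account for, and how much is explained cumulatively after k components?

Step 1 — total variance = trace(Sigma) = Σ λ_i = 42 + 41 = 83.

Step 2 — fraction explained by component i = λ_i / Σ λ:
  PC1: 42/83 = 0.506
  PC2: 41/83 = 0.494

Step 3 — cumulative fraction after k components = (λ_1 + ... + λ_k) / Σ λ:
  k = 1: 42/83 = 0.506
  k = 2: (42 + 41)/83 = 83/83 = 1

Summary (fraction, with percent):

explained: PC1 0.506 (50.6%), PC2 0.494 (49.4%);  cumulative: 0.506, 1


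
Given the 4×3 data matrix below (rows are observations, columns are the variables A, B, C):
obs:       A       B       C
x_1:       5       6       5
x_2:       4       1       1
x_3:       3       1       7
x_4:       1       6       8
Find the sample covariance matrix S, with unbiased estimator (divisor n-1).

Step 1 — column means:
  mean(A) = (5 + 4 + 3 + 1) / 4 = 13/4 = 3.25
  mean(B) = (6 + 1 + 1 + 6) / 4 = 14/4 = 3.5
  mean(C) = (5 + 1 + 7 + 8) / 4 = 21/4 = 5.25

Step 2 — sample covariance S[i,j] = (1/(n-1)) · Σ_k (x_{k,i} - mean_i) · (x_{k,j} - mean_j), with n-1 = 3.
  S[A,A] = ((1.75)·(1.75) + (0.75)·(0.75) + (-0.25)·(-0.25) + (-2.25)·(-2.25)) / 3 = 8.75/3 = 2.9167
  S[A,B] = ((1.75)·(2.5) + (0.75)·(-2.5) + (-0.25)·(-2.5) + (-2.25)·(2.5)) / 3 = -2.5/3 = -0.8333
  S[A,C] = ((1.75)·(-0.25) + (0.75)·(-4.25) + (-0.25)·(1.75) + (-2.25)·(2.75)) / 3 = -10.25/3 = -3.4167
  S[B,B] = ((2.5)·(2.5) + (-2.5)·(-2.5) + (-2.5)·(-2.5) + (2.5)·(2.5)) / 3 = 25/3 = 8.3333
  S[B,C] = ((2.5)·(-0.25) + (-2.5)·(-4.25) + (-2.5)·(1.75) + (2.5)·(2.75)) / 3 = 12.5/3 = 4.1667
  S[C,C] = ((-0.25)·(-0.25) + (-4.25)·(-4.25) + (1.75)·(1.75) + (2.75)·(2.75)) / 3 = 28.75/3 = 9.5833

S is symmetric (S[j,i] = S[i,j]). Assembling:

S = [[2.9167, -0.8333, -3.4167],
 [-0.8333, 8.3333, 4.1667],
 [-3.4167, 4.1667, 9.5833]]


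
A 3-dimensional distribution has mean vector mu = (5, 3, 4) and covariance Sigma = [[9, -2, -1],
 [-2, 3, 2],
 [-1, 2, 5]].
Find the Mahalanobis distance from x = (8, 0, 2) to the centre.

Step 1 — centre the observation: (x - mu) = (3, -3, -2).

Step 2 — invert Sigma (cofactor / det for 3×3, or solve directly):
  Sigma^{-1} = [[0.131, 0.0952, -0.0119],
 [0.0952, 0.5238, -0.1905],
 [-0.0119, -0.1905, 0.2738]].

Step 3 — form the quadratic (x - mu)^T · Sigma^{-1} · (x - mu):
  Sigma^{-1} · (x - mu) = (0.131, -0.9048, -0.0119).
  (x - mu)^T · [Sigma^{-1} · (x - mu)] = (3)·(0.131) + (-3)·(-0.9048) + (-2)·(-0.0119) = 3.131.

Step 4 — take square root: d = √(3.131) ≈ 1.7694.

d(x, mu) = √(3.131) ≈ 1.7694
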